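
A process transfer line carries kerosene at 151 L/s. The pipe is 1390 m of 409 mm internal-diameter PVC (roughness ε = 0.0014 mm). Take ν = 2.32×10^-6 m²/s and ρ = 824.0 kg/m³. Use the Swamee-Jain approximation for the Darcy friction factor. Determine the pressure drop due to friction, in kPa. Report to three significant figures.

V = 4Q/(πD²) = 4·0.151/(π·0.409²) = 1.149 m/s
Re = VD/ν = 1.149·0.409/2.32×10^-6 = 2.03×10^5 → turbulent
ε/D = 0.0014/409 = 3.42×10^-6
Swamee-Jain: f = 0.01552
h_f = f(L/D)V²/(2g) = 0.01552·(1390/0.409)·1.149²/(2·9.81) = 3.552 m
Δp = ρg·h_f = 824.0·9.81·3.552 = 28.71 kPa

Δp ≈ 28.7 kPa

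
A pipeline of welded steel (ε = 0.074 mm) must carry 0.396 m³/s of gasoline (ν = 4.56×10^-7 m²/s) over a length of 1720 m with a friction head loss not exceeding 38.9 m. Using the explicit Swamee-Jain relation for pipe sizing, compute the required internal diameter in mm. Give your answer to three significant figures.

Swamee-Jain (Type III): D = 0.66·[ε^1.25·(LQ²/(gh_f))^4.75 + ν·Q^9.4·(L/(gh_f))^5.2]^0.04
LQ²/(gh_f) = 0.7068; L/(gh_f) = 4.507
Term 1 = ε^1.25·(…)^4.75 = 1.32×10^-6; Term 2 = ν·Q^9.4·(…)^5.2 = 1.90×10^-7
D = 0.66·(1.32×10^-6 + 1.90×10^-7)^0.04 = 0.3861 m = 386 mm
Check: V = 3.38 m/s, Re = 2.86×10^6, f = 0.01406, h_f = 36.5 m ≈ 38.9 m ✓

D ≈ 386 mm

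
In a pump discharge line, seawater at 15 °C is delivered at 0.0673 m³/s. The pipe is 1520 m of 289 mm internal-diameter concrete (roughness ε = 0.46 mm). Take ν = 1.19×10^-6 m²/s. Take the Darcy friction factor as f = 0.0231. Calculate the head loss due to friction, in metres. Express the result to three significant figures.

V = 4Q/(πD²) = 4·0.0673/(π·0.289²) = 1.026 m/s
h_f = f(L/D)V²/(2g) = 0.02310·(1520/0.289)·1.026²/(2·9.81) = 6.518 m

h_f ≈ 6.52 m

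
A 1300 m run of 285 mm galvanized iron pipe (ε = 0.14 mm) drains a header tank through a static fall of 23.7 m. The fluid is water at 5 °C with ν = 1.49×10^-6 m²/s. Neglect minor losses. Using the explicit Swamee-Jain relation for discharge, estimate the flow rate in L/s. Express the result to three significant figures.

Q ≈ 153 L/s

Swamee-Jain (Type II): Q = -0.965·√(gD⁵h_f/L)·ln[ε/(3.7D) + √(3.17ν²L/(gD³h_f))]
√(gD⁵h_f/L) = √(9.81·0.285⁵·23.7/1300) = 0.01834
ε/(3.7D) = 1.33×10^-4; √(3.17ν²L/(gD³h_f)) = 4.12×10^-5
Q = -0.965·0.01834·ln(1.740×10^-4) = 0.1532 m³/s
Check: V = 2.40 m/s, Re = 4.59×10^5, f = 0.01780, h_f = 23.9 m ≈ 23.7 m ✓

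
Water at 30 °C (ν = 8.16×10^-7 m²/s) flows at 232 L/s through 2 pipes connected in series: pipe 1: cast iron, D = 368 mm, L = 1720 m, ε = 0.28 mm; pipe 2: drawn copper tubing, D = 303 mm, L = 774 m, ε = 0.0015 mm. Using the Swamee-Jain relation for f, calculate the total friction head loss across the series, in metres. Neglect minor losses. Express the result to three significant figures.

Pipe 1: V = 2.181 m/s, Re = 9.84×10^5, ε/D = 7.61×10^-4, f = 0.01886, h_1 = f(L/D)V²/2g = 21.38 m
Pipe 2: V = 3.217 m/s, Re = 1.19×10^6, ε/D = 4.95×10^-6, f = 0.01141, h_2 = f(L/D)V²/2g = 15.37 m
Series → Q common, losses add: H = Σh = 36.75 m

H ≈ 36.8 m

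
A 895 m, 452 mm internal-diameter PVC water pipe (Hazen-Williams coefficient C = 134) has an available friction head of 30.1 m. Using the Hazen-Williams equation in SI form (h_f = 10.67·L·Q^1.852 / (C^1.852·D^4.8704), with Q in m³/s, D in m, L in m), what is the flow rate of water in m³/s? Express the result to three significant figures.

Q ≈ 0.741 m³/s

Rearranging: Q = [h_f·C^1.852·D^4.8704 / (10.67·L)]^(1/1.852)
Q = [30.1·134^1.852·0.452^4.8704 / (10.67·895)]^0.540 = 0.7405 m³/s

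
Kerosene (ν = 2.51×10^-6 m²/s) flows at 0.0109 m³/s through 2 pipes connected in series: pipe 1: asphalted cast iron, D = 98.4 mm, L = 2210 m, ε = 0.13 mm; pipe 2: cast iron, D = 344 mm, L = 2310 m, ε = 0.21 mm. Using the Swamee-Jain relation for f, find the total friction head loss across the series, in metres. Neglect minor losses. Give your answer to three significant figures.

H ≈ 58.3 m

Pipe 1: V = 1.433 m/s, Re = 5.62×10^4, ε/D = 0.00132, f = 0.02474, h_1 = f(L/D)V²/2g = 58.17 m
Pipe 2: V = 0.1173 m/s, Re = 1.61×10^4, ε/D = 6.10×10^-4, f = 0.02860, h_2 = f(L/D)V²/2g = 0.1347 m
Series → Q common, losses add: H = Σh = 58.31 m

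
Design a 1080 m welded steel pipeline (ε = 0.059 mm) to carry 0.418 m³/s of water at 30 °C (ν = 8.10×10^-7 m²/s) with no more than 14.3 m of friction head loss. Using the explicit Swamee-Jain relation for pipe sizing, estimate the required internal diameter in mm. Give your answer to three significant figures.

Swamee-Jain (Type III): D = 0.66·[ε^1.25·(LQ²/(gh_f))^4.75 + ν·Q^9.4·(L/(gh_f))^5.2]^0.04
LQ²/(gh_f) = 1.345; L/(gh_f) = 7.699
Term 1 = ε^1.25·(…)^4.75 = 2.11×10^-5; Term 2 = ν·Q^9.4·(…)^5.2 = 9.06×10^-6
D = 0.66·(2.11×10^-5 + 9.06×10^-6)^0.04 = 0.4353 m = 435 mm
Check: V = 2.81 m/s, Re = 1.51×10^6, f = 0.01364, h_f = 13.6 m ≈ 14.3 m ✓

D ≈ 435 mm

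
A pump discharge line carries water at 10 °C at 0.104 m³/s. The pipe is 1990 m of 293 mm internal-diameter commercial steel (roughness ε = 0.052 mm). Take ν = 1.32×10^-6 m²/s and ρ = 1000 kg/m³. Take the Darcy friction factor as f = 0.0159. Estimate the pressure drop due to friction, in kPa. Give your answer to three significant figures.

Δp ≈ 128 kPa

V = 4Q/(πD²) = 4·0.104/(π·0.293²) = 1.542 m/s
h_f = f(L/D)V²/(2g) = 0.01590·(1990/0.293)·1.542²/(2·9.81) = 13.09 m
Δp = ρg·h_f = 1000·9.81·13.09 = 128.5 kPa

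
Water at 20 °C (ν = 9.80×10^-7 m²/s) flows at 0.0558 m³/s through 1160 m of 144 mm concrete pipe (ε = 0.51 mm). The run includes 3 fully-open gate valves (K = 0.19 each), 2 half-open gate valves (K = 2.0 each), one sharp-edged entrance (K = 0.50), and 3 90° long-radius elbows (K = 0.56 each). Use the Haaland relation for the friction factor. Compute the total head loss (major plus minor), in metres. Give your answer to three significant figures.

H_L ≈ 138 m

V = 4Q/(πD²) = 3.426 m/s; V²/2g = 0.5983 m
Re = 5.03×10^5, ε/D = 0.00354 → f = 0.02770 (Haaland)
Major: h_f = f(L/D)·V²/2g = 0.02770·8056·0.5983 = 133.5 m
Minor: ΣK = 6.75; h_m = ΣK·V²/2g = 4.039 m
Total H_L = 133.5 + 4.039 = 137.6 m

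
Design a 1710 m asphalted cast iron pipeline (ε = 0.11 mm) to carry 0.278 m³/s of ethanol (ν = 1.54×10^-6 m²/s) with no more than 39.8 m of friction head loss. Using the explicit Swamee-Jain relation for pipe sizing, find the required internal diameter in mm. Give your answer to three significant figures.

D ≈ 344 mm

Swamee-Jain (Type III): D = 0.66·[ε^1.25·(LQ²/(gh_f))^4.75 + ν·Q^9.4·(L/(gh_f))^5.2]^0.04
LQ²/(gh_f) = 0.3385; L/(gh_f) = 4.380
Term 1 = ε^1.25·(…)^4.75 = 6.56×10^-8; Term 2 = ν·Q^9.4·(…)^5.2 = 1.98×10^-8
D = 0.66·(6.56×10^-8 + 1.98×10^-8)^0.04 = 0.3442 m = 344 mm
Check: V = 2.99 m/s, Re = 6.68×10^5, f = 0.01624, h_f = 36.7 m ≈ 39.8 m ✓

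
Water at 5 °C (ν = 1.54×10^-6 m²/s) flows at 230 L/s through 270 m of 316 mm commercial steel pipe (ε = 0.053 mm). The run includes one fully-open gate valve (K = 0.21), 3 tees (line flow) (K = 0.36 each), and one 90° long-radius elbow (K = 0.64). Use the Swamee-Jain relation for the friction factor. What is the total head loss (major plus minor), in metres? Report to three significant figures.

V = 4Q/(πD²) = 2.933 m/s; V²/2g = 0.4384 m
Re = 6.02×10^5, ε/D = 1.68×10^-4 → f = 0.01495 (Swamee-Jain)
Major: h_f = f(L/D)·V²/2g = 0.01495·854.4·0.4384 = 5.600 m
Minor: ΣK = 1.93; h_m = ΣK·V²/2g = 0.8460 m
Total H_L = 5.600 + 0.8460 = 6.446 m

H_L ≈ 6.45 m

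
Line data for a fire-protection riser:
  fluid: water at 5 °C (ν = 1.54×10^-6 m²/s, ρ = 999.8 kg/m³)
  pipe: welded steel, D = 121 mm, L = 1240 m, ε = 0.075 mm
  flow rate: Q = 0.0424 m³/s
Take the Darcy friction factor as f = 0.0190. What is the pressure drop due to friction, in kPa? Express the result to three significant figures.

V = 4Q/(πD²) = 4·0.0424/(π·0.121²) = 3.687 m/s
h_f = f(L/D)V²/(2g) = 0.01900·(1240/0.121)·3.687²/(2·9.81) = 134.9 m
Δp = ρg·h_f = 999.8·9.81·134.9 = 1323 kPa

Δp ≈ 1320 kPa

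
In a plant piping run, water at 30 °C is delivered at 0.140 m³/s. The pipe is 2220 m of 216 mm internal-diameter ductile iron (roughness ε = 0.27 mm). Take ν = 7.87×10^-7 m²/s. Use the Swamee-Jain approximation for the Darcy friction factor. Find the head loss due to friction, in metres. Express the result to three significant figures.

V = 4Q/(πD²) = 4·0.140/(π·0.216²) = 3.821 m/s
Re = VD/ν = 3.821·0.216/7.87×10^-7 = 1.05×10^6 → turbulent
ε/D = 0.27/216 = 0.00125
Swamee-Jain: f = 0.02108
h_f = f(L/D)V²/(2g) = 0.02108·(2220/0.216)·3.821²/(2·9.81) = 161.2 m

h_f ≈ 161 m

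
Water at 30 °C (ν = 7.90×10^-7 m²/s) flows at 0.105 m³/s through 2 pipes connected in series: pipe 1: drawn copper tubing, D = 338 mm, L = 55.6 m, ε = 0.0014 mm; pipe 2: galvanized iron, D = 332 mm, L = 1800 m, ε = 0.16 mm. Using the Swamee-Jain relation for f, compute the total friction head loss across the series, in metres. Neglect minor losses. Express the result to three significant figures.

Pipe 1: V = 1.170 m/s, Re = 5.01×10^5, ε/D = 4.14×10^-6, f = 0.01315, h_1 = f(L/D)V²/2g = 0.1510 m
Pipe 2: V = 1.213 m/s, Re = 5.10×10^5, ε/D = 4.82×10^-4, f = 0.01765, h_2 = f(L/D)V²/2g = 7.173 m
Series → Q common, losses add: H = Σh = 7.324 m

H ≈ 7.32 m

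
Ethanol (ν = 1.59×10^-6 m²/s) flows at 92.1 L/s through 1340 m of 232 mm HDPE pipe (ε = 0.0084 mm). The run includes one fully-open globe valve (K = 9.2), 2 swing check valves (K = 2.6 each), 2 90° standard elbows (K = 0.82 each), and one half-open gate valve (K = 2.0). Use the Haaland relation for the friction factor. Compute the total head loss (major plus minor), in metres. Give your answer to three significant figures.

H_L ≈ 24.6 m

V = 4Q/(πD²) = 2.179 m/s; V²/2g = 0.2419 m
Re = 3.18×10^5, ε/D = 3.62×10^-5 → f = 0.01451 (Haaland)
Major: h_f = f(L/D)·V²/2g = 0.01451·5776·0.2419 = 20.28 m
Minor: ΣK = 18.0; h_m = ΣK·V²/2g = 4.364 m
Total H_L = 20.28 + 4.364 = 24.64 m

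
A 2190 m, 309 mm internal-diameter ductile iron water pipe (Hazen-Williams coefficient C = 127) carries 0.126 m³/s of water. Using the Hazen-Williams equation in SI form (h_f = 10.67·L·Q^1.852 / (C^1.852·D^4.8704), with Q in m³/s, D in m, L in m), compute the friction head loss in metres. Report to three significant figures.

h_f = 10.67·2190·0.126^1.852 / (127^1.852·0.309^4.8704) = 19.51 m

h_f ≈ 19.5 m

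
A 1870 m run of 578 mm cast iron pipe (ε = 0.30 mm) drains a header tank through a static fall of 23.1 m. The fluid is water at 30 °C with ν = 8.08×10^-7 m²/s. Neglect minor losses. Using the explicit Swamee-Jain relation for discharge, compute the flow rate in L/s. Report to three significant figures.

Swamee-Jain (Type II): Q = -0.965·√(gD⁵h_f/L)·ln[ε/(3.7D) + √(3.17ν²L/(gD³h_f))]
√(gD⁵h_f/L) = √(9.81·0.578⁵·23.1/1870) = 0.08842
ε/(3.7D) = 1.40×10^-4; √(3.17ν²L/(gD³h_f)) = 9.40×10^-6
Q = -0.965·0.08842·ln(1.497×10^-4) = 0.7514 m³/s
Check: V = 2.86 m/s, Re = 2.05×10^6, f = 0.01716, h_f = 23.2 m ≈ 23.1 m ✓

Q ≈ 751 L/s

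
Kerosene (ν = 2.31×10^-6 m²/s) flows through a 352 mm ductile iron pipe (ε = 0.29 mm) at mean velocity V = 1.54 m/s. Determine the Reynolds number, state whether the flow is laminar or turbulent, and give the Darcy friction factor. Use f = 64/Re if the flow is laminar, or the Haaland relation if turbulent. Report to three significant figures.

Re = VD/ν = 1.540·0.352/2.31×10^-6 = 2.35×10^5
Re > 4000 → turbulent; ε/D = 8.24×10^-4
Haaland: f = 0.01999

Re ≈ 2.35×10^5; turbulent; f ≈ 0.0200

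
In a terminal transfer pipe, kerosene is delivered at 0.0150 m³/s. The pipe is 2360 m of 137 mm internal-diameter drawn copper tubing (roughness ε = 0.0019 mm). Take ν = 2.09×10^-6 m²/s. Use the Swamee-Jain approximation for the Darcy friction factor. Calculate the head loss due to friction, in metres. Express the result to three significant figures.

V = 4Q/(πD²) = 4·0.0150/(π·0.137²) = 1.018 m/s
Re = VD/ν = 1.018·0.137/2.09×10^-6 = 6.67×10^4 → turbulent
ε/D = 0.0019/137 = 1.39×10^-5
Swamee-Jain: f = 0.01954
h_f = f(L/D)V²/(2g) = 0.01954·(2360/0.137)·1.018²/(2·9.81) = 17.77 m

h_f ≈ 17.8 m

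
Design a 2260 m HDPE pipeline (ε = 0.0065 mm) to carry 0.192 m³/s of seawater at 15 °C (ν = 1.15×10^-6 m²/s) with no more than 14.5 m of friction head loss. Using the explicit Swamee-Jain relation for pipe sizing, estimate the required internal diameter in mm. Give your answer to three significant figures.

Swamee-Jain (Type III): D = 0.66·[ε^1.25·(LQ²/(gh_f))^4.75 + ν·Q^9.4·(L/(gh_f))^5.2]^0.04
LQ²/(gh_f) = 0.5857; L/(gh_f) = 15.89
Term 1 = ε^1.25·(…)^4.75 = 2.59×10^-8; Term 2 = ν·Q^9.4·(…)^5.2 = 3.71×10^-7
D = 0.66·(2.59×10^-8 + 3.71×10^-7)^0.04 = 0.3660 m = 366 mm
Check: V = 1.82 m/s, Re = 5.81×10^5, f = 0.01305, h_f = 13.7 m ≈ 14.5 m ✓

D ≈ 366 mm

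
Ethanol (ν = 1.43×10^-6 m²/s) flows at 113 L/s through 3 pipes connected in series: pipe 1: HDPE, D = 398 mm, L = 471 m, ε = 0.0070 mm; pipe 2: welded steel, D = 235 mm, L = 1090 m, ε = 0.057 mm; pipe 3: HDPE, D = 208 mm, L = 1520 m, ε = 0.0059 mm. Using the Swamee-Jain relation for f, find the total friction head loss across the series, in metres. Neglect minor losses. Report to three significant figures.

Pipe 1: V = 0.9083 m/s, Re = 2.53×10^5, ε/D = 1.76×10^-5, f = 0.01503, h_1 = f(L/D)V²/2g = 0.7480 m
Pipe 2: V = 2.605 m/s, Re = 4.28×10^5, ε/D = 2.43×10^-4, f = 0.01610, h_2 = f(L/D)V²/2g = 25.83 m
Pipe 3: V = 3.326 m/s, Re = 4.84×10^5, ε/D = 2.84×10^-5, f = 0.01360, h_3 = f(L/D)V²/2g = 56.02 m
Series → Q common, losses add: H = Σh = 82.60 m

H ≈ 82.6 m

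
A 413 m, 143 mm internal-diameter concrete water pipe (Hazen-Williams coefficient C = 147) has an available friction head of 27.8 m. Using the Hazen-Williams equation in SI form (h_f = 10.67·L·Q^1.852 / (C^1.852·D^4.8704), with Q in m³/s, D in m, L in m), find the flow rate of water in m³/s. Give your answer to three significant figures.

Rearranging: Q = [h_f·C^1.852·D^4.8704 / (10.67·L)]^(1/1.852)
Q = [27.8·147^1.852·0.143^4.8704 / (10.67·413)]^0.540 = 0.05729 m³/s

Q ≈ 0.0573 m³/s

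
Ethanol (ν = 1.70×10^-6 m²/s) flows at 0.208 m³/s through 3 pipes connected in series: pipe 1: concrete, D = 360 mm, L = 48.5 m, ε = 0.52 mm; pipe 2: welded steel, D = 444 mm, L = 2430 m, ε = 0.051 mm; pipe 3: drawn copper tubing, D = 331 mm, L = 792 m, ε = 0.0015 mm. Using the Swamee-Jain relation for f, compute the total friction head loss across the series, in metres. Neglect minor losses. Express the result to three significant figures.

Pipe 1: V = 2.043 m/s, Re = 4.33×10^5, ε/D = 0.00144, f = 0.02218, h_1 = f(L/D)V²/2g = 0.6359 m
Pipe 2: V = 1.343 m/s, Re = 3.51×10^5, ε/D = 1.15×10^-4, f = 0.01526, h_2 = f(L/D)V²/2g = 7.684 m
Pipe 3: V = 2.417 m/s, Re = 4.71×10^5, ε/D = 4.53×10^-6, f = 0.01330, h_3 = f(L/D)V²/2g = 9.480 m
Series → Q common, losses add: H = Σh = 17.80 m

H ≈ 17.8 m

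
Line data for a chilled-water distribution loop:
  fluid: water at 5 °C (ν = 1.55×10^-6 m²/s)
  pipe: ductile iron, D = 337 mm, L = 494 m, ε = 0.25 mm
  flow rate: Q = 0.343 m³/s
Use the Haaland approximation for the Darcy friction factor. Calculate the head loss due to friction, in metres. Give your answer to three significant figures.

h_f ≈ 20.7 m

V = 4Q/(πD²) = 4·0.343/(π·0.337²) = 3.845 m/s
Re = VD/ν = 3.845·0.337/1.55×10^-6 = 8.36×10^5 → turbulent
ε/D = 0.25/337 = 7.42×10^-4
Haaland: f = 0.01871
h_f = f(L/D)V²/(2g) = 0.01871·(494/0.337)·3.845²/(2·9.81) = 20.67 m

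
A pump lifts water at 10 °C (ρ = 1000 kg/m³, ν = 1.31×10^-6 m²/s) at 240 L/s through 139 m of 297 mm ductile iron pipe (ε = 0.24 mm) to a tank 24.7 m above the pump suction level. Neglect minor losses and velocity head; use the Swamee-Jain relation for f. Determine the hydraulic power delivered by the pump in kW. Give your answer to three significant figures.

P_hyd ≈ 71.1 kW

V = 4Q/(πD²) = 3.464 m/s; Re = 7.85×10^5; ε/D = 8.08×10^-4; f = 0.01921
h_f = f(L/D)V²/2g = 5.499 m
Total head H = z + h_f = 24.7 + 5.499 = 30.20 m
P_hyd = ρgQH = 1000·9.81·0.240·30.20 = 71.10 kW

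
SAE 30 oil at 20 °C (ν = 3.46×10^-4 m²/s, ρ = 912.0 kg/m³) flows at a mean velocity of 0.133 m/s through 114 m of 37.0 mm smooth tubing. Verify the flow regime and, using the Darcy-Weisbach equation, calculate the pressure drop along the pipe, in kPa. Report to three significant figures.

Δp ≈ 112 kPa

Re = VD/ν = 0.133·0.03700/3.46×10^-4 = 14.2 → laminar (Re < 2300)
f = 64/Re = 4.500
h_f = f(L/D)V²/(2g) = 4.500·(114/0.03700)·0.133²/(2·9.81) = 12.50 m
Δp = ρg·h_f = 912.0·9.81·12.50 = 111.8 kPa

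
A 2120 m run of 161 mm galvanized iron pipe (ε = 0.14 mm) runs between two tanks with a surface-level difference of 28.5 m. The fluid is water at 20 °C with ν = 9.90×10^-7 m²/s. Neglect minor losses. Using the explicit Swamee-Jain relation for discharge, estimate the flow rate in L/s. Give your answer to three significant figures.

Swamee-Jain (Type II): Q = -0.965·√(gD⁵h_f/L)·ln[ε/(3.7D) + √(3.17ν²L/(gD³h_f))]
√(gD⁵h_f/L) = √(9.81·0.161⁵·28.5/2120) = 0.003777
ε/(3.7D) = 2.35×10^-4; √(3.17ν²L/(gD³h_f)) = 7.51×10^-5
Q = -0.965·0.003777·ln(3.102×10^-4) = 0.02944 m³/s
Check: V = 1.45 m/s, Re = 2.35×10^5, f = 0.02045, h_f = 28.7 m ≈ 28.5 m ✓

Q ≈ 29.4 L/s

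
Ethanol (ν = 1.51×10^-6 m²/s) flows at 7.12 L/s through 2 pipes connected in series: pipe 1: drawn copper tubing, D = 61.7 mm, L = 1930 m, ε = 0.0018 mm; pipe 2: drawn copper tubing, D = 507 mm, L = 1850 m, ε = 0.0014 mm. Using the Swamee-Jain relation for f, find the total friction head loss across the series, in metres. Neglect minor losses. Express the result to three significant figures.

H ≈ 164 m

Pipe 1: V = 2.381 m/s, Re = 9.73×10^4, ε/D = 2.92×10^-5, f = 0.01814, h_1 = f(L/D)V²/2g = 164.0 m
Pipe 2: V = 0.03527 m/s, Re = 1.18×10^4, ε/D = 2.76×10^-6, f = 0.02959, h_2 = f(L/D)V²/2g = 0.006844 m
Series → Q common, losses add: H = Σh = 164.0 m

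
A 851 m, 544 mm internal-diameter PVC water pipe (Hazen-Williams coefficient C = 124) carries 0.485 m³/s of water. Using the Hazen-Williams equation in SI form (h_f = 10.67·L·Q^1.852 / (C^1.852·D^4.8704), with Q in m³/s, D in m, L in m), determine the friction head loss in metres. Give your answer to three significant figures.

h_f ≈ 6.12 m

h_f = 10.67·851·0.485^1.852 / (124^1.852·0.544^4.8704) = 6.121 m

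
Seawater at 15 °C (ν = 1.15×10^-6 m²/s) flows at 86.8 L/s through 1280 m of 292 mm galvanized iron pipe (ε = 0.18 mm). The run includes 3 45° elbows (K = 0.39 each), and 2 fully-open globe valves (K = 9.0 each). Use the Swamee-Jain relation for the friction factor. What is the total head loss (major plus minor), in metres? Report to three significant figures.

H_L ≈ 8.72 m

V = 4Q/(πD²) = 1.296 m/s; V²/2g = 0.08563 m
Re = 3.29×10^5, ε/D = 6.16×10^-4 → f = 0.01886 (Swamee-Jain)
Major: h_f = f(L/D)·V²/2g = 0.01886·4384·0.08563 = 7.080 m
Minor: ΣK = 19.2; h_m = ΣK·V²/2g = 1.642 m
Total H_L = 7.080 + 1.642 = 8.722 m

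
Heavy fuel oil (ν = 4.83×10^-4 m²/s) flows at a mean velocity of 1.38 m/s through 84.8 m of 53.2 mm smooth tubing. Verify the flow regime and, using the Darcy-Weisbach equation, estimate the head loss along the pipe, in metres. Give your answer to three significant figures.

h_f ≈ 65.1 m

Re = VD/ν = 1.38·0.05320/4.83×10^-4 = 152 → laminar (Re < 2300)
f = 64/Re = 0.4211
h_f = f(L/D)V²/(2g) = 0.4211·(84.8/0.05320)·1.38²/(2·9.81) = 65.14 m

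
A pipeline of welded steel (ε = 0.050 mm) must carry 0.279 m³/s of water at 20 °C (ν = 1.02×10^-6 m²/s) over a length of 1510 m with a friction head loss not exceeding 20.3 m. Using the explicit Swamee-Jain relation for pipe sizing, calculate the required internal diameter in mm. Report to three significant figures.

Swamee-Jain (Type III): D = 0.66·[ε^1.25·(LQ²/(gh_f))^4.75 + ν·Q^9.4·(L/(gh_f))^5.2]^0.04
LQ²/(gh_f) = 0.5902; L/(gh_f) = 7.582
Term 1 = ε^1.25·(…)^4.75 = 3.44×10^-7; Term 2 = ν·Q^9.4·(…)^5.2 = 2.36×10^-7
D = 0.66·(3.44×10^-7 + 2.36×10^-7)^0.04 = 0.3716 m = 372 mm
Check: V = 2.57 m/s, Re = 9.37×10^5, f = 0.01405, h_f = 19.3 m ≈ 20.3 m ✓

D ≈ 372 mm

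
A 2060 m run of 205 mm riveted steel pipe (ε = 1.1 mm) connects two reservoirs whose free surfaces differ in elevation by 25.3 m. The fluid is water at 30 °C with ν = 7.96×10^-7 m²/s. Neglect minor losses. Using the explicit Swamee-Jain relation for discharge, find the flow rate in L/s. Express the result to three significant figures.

Q ≈ 41.5 L/s

Swamee-Jain (Type II): Q = -0.965·√(gD⁵h_f/L)·ln[ε/(3.7D) + √(3.17ν²L/(gD³h_f))]
√(gD⁵h_f/L) = √(9.81·0.205⁵·25.3/2060) = 0.006605
ε/(3.7D) = 0.00145; √(3.17ν²L/(gD³h_f)) = 4.40×10^-5
Q = -0.965·0.006605·ln(0.001494) = 0.04147 m³/s
Check: V = 1.26 m/s, Re = 3.24×10^5, f = 0.03144, h_f = 25.4 m ≈ 25.3 m ✓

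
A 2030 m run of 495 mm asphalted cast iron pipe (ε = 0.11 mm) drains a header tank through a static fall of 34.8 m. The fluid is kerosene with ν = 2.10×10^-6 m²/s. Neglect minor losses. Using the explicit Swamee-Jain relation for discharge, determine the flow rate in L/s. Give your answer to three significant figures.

Q ≈ 638 L/s

Swamee-Jain (Type II): Q = -0.965·√(gD⁵h_f/L)·ln[ε/(3.7D) + √(3.17ν²L/(gD³h_f))]
√(gD⁵h_f/L) = √(9.81·0.495⁵·34.8/2030) = 0.07070
ε/(3.7D) = 6.01×10^-5; √(3.17ν²L/(gD³h_f)) = 2.62×10^-5
Q = -0.965·0.07070·ln(8.624×10^-5) = 0.6384 m³/s
Check: V = 3.32 m/s, Re = 7.82×10^5, f = 0.01522, h_f = 35.0 m ≈ 34.8 m ✓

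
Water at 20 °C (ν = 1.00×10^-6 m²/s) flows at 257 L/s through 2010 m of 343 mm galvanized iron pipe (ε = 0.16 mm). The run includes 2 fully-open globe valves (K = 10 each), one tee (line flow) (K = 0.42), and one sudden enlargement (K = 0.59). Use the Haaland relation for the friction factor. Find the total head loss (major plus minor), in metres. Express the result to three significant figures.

V = 4Q/(πD²) = 2.781 m/s; V²/2g = 0.3943 m
Re = 9.54×10^5, ε/D = 4.66×10^-4 → f = 0.01696 (Haaland)
Major: h_f = f(L/D)·V²/2g = 0.01696·5860·0.3943 = 39.18 m
Minor: ΣK = 21.0; h_m = ΣK·V²/2g = 8.284 m
Total H_L = 39.18 + 8.284 = 47.47 m

H_L ≈ 47.5 m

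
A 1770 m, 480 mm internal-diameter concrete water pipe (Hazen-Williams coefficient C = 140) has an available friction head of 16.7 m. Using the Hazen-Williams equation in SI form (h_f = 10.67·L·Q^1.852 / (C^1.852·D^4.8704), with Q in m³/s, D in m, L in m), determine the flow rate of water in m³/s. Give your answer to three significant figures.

Q ≈ 0.456 m³/s

Rearranging: Q = [h_f·C^1.852·D^4.8704 / (10.67·L)]^(1/1.852)
Q = [16.7·140^1.852·0.480^4.8704 / (10.67·1770)]^0.540 = 0.4562 m³/s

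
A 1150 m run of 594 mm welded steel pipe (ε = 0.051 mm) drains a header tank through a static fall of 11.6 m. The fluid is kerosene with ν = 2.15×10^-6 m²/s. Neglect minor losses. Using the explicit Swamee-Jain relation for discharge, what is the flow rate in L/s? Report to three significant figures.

Swamee-Jain (Type II): Q = -0.965·√(gD⁵h_f/L)·ln[ε/(3.7D) + √(3.17ν²L/(gD³h_f))]
√(gD⁵h_f/L) = √(9.81·0.594⁵·11.6/1150) = 0.08554
ε/(3.7D) = 2.32×10^-5; √(3.17ν²L/(gD³h_f)) = 2.66×10^-5
Q = -0.965·0.08554·ln(4.979×10^-5) = 0.8179 m³/s
Check: V = 2.95 m/s, Re = 8.15×10^5, f = 0.01355, h_f = 11.6 m ≈ 11.6 m ✓

Q ≈ 818 L/s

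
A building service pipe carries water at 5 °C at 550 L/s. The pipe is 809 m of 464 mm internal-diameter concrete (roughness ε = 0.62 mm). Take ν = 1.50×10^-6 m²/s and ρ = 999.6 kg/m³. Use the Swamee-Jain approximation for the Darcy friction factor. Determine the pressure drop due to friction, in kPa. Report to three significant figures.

Δp ≈ 198 kPa

V = 4Q/(πD²) = 4·0.550/(π·0.464²) = 3.253 m/s
Re = VD/ν = 3.253·0.464/1.50×10^-6 = 1.01×10^6 → turbulent
ε/D = 0.62/464 = 0.00134
Swamee-Jain: f = 0.02143
h_f = f(L/D)V²/(2g) = 0.02143·(809/0.464)·3.253²/(2·9.81) = 20.14 m
Δp = ρg·h_f = 999.6·9.81·20.14 = 197.5 kPa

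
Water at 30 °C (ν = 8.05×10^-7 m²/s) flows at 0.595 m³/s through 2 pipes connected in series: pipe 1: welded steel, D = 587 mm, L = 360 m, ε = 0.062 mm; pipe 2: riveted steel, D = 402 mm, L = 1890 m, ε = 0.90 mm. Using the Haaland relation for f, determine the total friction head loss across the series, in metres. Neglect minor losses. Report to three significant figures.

H ≈ 130 m

Pipe 1: V = 2.199 m/s, Re = 1.60×10^6, ε/D = 1.06×10^-4, f = 0.01299, h_1 = f(L/D)V²/2g = 1.962 m
Pipe 2: V = 4.688 m/s, Re = 2.34×10^6, ε/D = 0.00224, f = 0.02425, h_2 = f(L/D)V²/2g = 127.7 m
Series → Q common, losses add: H = Σh = 129.7 m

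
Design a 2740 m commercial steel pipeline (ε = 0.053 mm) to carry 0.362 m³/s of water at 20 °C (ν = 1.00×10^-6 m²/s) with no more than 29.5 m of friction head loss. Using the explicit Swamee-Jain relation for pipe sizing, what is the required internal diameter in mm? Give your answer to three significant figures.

D ≈ 429 mm

Swamee-Jain (Type III): D = 0.66·[ε^1.25·(LQ²/(gh_f))^4.75 + ν·Q^9.4·(L/(gh_f))^5.2]^0.04
LQ²/(gh_f) = 1.241; L/(gh_f) = 9.468
Term 1 = ε^1.25·(…)^4.75 = 1.26×10^-5; Term 2 = ν·Q^9.4·(…)^5.2 = 8.48×10^-6
D = 0.66·(1.26×10^-5 + 8.48×10^-6)^0.04 = 0.4290 m = 429 mm
Check: V = 2.50 m/s, Re = 1.07×10^6, f = 0.01377, h_f = 28.1 m ≈ 29.5 m ✓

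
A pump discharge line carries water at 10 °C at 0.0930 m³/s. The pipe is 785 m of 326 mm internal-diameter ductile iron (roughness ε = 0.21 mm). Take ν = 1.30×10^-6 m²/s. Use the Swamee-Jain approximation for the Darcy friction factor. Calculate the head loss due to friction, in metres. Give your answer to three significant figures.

h_f ≈ 2.92 m

V = 4Q/(πD²) = 4·0.0930/(π·0.326²) = 1.114 m/s
Re = VD/ν = 1.114·0.326/1.30×10^-6 = 2.79×10^5 → turbulent
ε/D = 0.21/326 = 6.44×10^-4
Swamee-Jain: f = 0.01920
h_f = f(L/D)V²/(2g) = 0.01920·(785/0.326)·1.114²/(2·9.81) = 2.925 m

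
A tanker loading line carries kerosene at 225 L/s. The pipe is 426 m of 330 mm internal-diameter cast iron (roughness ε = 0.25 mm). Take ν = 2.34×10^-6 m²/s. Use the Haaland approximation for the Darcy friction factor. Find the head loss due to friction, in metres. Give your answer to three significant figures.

V = 4Q/(πD²) = 4·0.225/(π·0.330²) = 2.631 m/s
Re = VD/ν = 2.631·0.330/2.34×10^-6 = 3.71×10^5 → turbulent
ε/D = 0.25/330 = 7.58×10^-4
Haaland: f = 0.01925
h_f = f(L/D)V²/(2g) = 0.01925·(426/0.330)·2.631²/(2·9.81) = 8.765 m

h_f ≈ 8.76 m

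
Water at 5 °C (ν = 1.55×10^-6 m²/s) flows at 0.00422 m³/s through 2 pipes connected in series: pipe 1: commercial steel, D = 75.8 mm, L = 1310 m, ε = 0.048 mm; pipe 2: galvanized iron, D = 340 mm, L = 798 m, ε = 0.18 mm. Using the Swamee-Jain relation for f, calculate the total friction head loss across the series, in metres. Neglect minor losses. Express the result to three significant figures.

Pipe 1: V = 0.9352 m/s, Re = 4.57×10^4, ε/D = 6.33×10^-4, f = 0.02339, h_1 = f(L/D)V²/2g = 18.02 m
Pipe 2: V = 0.04648 m/s, Re = 1.02×10^4, ε/D = 5.29×10^-4, f = 0.03173, h_2 = f(L/D)V²/2g = 0.008201 m
Series → Q common, losses add: H = Σh = 18.03 m

H ≈ 18.0 m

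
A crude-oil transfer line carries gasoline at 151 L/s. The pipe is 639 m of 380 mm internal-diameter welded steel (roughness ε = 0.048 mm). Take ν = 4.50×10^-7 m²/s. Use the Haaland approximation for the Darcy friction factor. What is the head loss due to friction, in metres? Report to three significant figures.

V = 4Q/(πD²) = 4·0.151/(π·0.380²) = 1.331 m/s
Re = VD/ν = 1.331·0.380/4.50×10^-7 = 1.12×10^6 → turbulent
ε/D = 0.048/380 = 1.26×10^-4
Haaland: f = 0.01359
h_f = f(L/D)V²/(2g) = 0.01359·(639/0.380)·1.331²/(2·9.81) = 2.065 m

h_f ≈ 2.06 m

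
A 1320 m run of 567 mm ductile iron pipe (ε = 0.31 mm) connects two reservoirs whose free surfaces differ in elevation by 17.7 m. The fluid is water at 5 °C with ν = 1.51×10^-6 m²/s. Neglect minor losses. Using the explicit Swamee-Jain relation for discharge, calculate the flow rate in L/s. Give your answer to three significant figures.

Q ≈ 738 L/s

Swamee-Jain (Type II): Q = -0.965·√(gD⁵h_f/L)·ln[ε/(3.7D) + √(3.17ν²L/(gD³h_f))]
√(gD⁵h_f/L) = √(9.81·0.567⁵·17.7/1320) = 0.08780
ε/(3.7D) = 1.48×10^-4; √(3.17ν²L/(gD³h_f)) = 1.74×10^-5
Q = -0.965·0.08780·ln(1.651×10^-4) = 0.7379 m³/s
Check: V = 2.92 m/s, Re = 1.10×10^6, f = 0.01756, h_f = 17.8 m ≈ 17.7 m ✓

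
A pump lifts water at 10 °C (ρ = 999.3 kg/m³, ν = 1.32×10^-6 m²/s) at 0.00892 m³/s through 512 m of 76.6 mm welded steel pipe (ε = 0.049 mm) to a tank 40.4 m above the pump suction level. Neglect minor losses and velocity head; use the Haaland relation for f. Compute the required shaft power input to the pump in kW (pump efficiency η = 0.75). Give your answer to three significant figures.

V = 4Q/(πD²) = 1.936 m/s; Re = 1.12×10^5; ε/D = 6.40×10^-4; f = 0.02037
h_f = f(L/D)V²/2g = 26.00 m
Total head H = z + h_f = 40.4 + 26.00 = 66.40 m
P_hyd = ρgQH = 999.3·9.81·0.00892·66.40 = 5.806 kW
P_shaft = P_hyd/η = 5.806/0.75 = 7.742 kW

P_shaft ≈ 7.74 kW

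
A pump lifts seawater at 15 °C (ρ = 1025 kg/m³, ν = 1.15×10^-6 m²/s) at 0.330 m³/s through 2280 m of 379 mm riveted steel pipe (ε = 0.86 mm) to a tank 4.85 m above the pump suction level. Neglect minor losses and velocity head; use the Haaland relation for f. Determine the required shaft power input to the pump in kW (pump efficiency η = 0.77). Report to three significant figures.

P_shaft ≈ 297 kW

V = 4Q/(πD²) = 2.925 m/s; Re = 9.64×10^5; ε/D = 0.00227; f = 0.02443
h_f = f(L/D)V²/2g = 64.09 m
Total head H = z + h_f = 4.85 + 64.09 = 68.94 m
P_hyd = ρgQH = 1025·9.81·0.330·68.94 = 228.8 kW
P_shaft = P_hyd/η = 228.8/0.77 = 297.1 kW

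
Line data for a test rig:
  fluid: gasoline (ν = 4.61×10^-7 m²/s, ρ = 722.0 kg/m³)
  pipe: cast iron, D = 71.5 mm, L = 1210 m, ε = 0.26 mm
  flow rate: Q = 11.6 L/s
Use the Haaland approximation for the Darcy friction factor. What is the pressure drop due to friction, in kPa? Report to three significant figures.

Δp ≈ 1420 kPa

V = 4Q/(πD²) = 4·0.0116/(π·0.0715²) = 2.889 m/s
Re = VD/ν = 2.889·0.0715/4.61×10^-7 = 4.48×10^5 → turbulent
ε/D = 0.26/71.5 = 0.00364
Haaland: f = 0.02793
h_f = f(L/D)V²/(2g) = 0.02793·(1210/0.0715)·2.889²/(2·9.81) = 201.1 m
Δp = ρg·h_f = 722.0·9.81·201.1 = 1424 kPa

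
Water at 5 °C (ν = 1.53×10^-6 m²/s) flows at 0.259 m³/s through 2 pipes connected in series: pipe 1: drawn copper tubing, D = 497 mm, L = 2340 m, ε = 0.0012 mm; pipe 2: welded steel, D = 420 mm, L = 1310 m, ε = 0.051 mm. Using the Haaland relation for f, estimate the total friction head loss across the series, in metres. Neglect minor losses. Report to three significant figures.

Pipe 1: V = 1.335 m/s, Re = 4.34×10^5, ε/D = 2.41×10^-6, f = 0.01343, h_1 = f(L/D)V²/2g = 5.743 m
Pipe 2: V = 1.869 m/s, Re = 5.13×10^5, ε/D = 1.21×10^-4, f = 0.01446, h_2 = f(L/D)V²/2g = 8.034 m
Series → Q common, losses add: H = Σh = 13.78 m

H ≈ 13.8 m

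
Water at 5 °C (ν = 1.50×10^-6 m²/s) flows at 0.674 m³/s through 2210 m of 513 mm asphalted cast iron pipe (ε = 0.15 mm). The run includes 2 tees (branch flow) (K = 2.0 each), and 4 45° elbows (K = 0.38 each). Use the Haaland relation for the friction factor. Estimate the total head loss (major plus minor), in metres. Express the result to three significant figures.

V = 4Q/(πD²) = 3.261 m/s; V²/2g = 0.5420 m
Re = 1.12×10^6, ε/D = 2.92×10^-4 → f = 0.01547 (Haaland)
Major: h_f = f(L/D)·V²/2g = 0.01547·4308·0.5420 = 36.12 m
Minor: ΣK = 5.52; h_m = ΣK·V²/2g = 2.992 m
Total H_L = 36.12 + 2.992 = 39.11 m

H_L ≈ 39.1 m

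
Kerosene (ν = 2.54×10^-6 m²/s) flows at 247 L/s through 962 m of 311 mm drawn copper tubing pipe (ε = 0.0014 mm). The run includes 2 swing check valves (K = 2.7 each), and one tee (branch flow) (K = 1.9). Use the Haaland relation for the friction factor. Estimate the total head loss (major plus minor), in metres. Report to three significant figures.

V = 4Q/(πD²) = 3.252 m/s; V²/2g = 0.5389 m
Re = 3.98×10^5, ε/D = 4.50×10^-6 → f = 0.01365 (Haaland)
Major: h_f = f(L/D)·V²/2g = 0.01365·3093·0.5389 = 22.76 m
Minor: ΣK = 7.30; h_m = ΣK·V²/2g = 3.934 m
Total H_L = 22.76 + 3.934 = 26.69 m

H_L ≈ 26.7 m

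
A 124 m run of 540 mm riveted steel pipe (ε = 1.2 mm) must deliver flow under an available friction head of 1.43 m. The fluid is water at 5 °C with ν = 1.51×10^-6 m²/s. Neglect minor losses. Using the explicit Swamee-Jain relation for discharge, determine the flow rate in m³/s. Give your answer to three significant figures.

Swamee-Jain (Type II): Q = -0.965·√(gD⁵h_f/L)·ln[ε/(3.7D) + √(3.17ν²L/(gD³h_f))]
√(gD⁵h_f/L) = √(9.81·0.540⁵·1.43/124) = 0.07207
ε/(3.7D) = 6.01×10^-4; √(3.17ν²L/(gD³h_f)) = 2.01×10^-5
Q = -0.965·0.07207·ln(6.207×10^-4) = 0.5136 m³/s
Check: V = 2.24 m/s, Re = 8.02×10^5, f = 0.02439, h_f = 1.44 m ≈ 1.43 m ✓

Q ≈ 0.514 m³/s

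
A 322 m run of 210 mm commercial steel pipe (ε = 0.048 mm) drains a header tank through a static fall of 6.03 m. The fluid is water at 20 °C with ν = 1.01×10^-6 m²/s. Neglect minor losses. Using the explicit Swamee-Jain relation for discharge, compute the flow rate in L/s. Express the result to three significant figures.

Q ≈ 76.5 L/s

Swamee-Jain (Type II): Q = -0.965·√(gD⁵h_f/L)·ln[ε/(3.7D) + √(3.17ν²L/(gD³h_f))]
√(gD⁵h_f/L) = √(9.81·0.210⁵·6.03/322) = 0.008662
ε/(3.7D) = 6.18×10^-5; √(3.17ν²L/(gD³h_f)) = 4.36×10^-5
Q = -0.965·0.008662·ln(1.054×10^-4) = 0.07655 m³/s
Check: V = 2.21 m/s, Re = 4.60×10^5, f = 0.01588, h_f = 6.06 m ≈ 6.03 m ✓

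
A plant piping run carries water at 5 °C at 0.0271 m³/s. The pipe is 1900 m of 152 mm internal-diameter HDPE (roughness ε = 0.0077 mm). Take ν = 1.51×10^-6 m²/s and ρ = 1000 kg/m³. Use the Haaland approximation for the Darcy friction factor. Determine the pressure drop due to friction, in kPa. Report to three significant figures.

V = 4Q/(πD²) = 4·0.0271/(π·0.152²) = 1.493 m/s
Re = VD/ν = 1.493·0.152/1.51×10^-6 = 1.50×10^5 → turbulent
ε/D = 0.0077/152 = 5.07×10^-5
Haaland: f = 0.01668
h_f = f(L/D)V²/(2g) = 0.01668·(1900/0.152)·1.493²/(2·9.81) = 23.70 m
Δp = ρg·h_f = 1000·9.81·23.70 = 232.5 kPa

Δp ≈ 232 kPa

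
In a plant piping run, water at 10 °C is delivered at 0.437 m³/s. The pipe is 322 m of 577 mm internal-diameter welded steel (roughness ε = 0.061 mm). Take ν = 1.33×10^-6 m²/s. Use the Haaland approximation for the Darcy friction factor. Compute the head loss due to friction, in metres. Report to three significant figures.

V = 4Q/(πD²) = 4·0.437/(π·0.577²) = 1.671 m/s
Re = VD/ν = 1.671·0.577/1.33×10^-6 = 7.25×10^5 → turbulent
ε/D = 0.061/577 = 1.06×10^-4
Haaland: f = 0.01379
h_f = f(L/D)V²/(2g) = 0.01379·(322/0.577)·1.671²/(2·9.81) = 1.095 m

h_f ≈ 1.10 m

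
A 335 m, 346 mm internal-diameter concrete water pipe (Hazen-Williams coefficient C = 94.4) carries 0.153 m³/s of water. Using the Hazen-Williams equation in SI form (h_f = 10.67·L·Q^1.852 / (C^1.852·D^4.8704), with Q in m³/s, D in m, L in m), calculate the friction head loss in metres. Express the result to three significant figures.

h_f = 10.67·335·0.153^1.852 / (94.4^1.852·0.346^4.8704) = 4.271 m

h_f ≈ 4.27 m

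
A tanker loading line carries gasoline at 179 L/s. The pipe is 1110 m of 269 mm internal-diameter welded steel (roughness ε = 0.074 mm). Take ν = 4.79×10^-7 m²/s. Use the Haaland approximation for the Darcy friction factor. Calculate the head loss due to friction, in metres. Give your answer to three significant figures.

V = 4Q/(πD²) = 4·0.179/(π·0.269²) = 3.150 m/s
Re = VD/ν = 3.150·0.269/4.79×10^-7 = 1.77×10^6 → turbulent
ε/D = 0.074/269 = 2.75×10^-4
Haaland: f = 0.01509
h_f = f(L/D)V²/(2g) = 0.01509·(1110/0.269)·3.150²/(2·9.81) = 31.48 m

h_f ≈ 31.5 m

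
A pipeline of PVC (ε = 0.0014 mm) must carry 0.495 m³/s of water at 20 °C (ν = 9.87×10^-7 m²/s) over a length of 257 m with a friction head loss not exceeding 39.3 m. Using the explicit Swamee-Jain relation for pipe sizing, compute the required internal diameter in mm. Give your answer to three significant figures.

D ≈ 268 mm

Swamee-Jain (Type III): D = 0.66·[ε^1.25·(LQ²/(gh_f))^4.75 + ν·Q^9.4·(L/(gh_f))^5.2]^0.04
LQ²/(gh_f) = 0.1633; L/(gh_f) = 0.6666
Term 1 = ε^1.25·(…)^4.75 = 8.81×10^-12; Term 2 = ν·Q^9.4·(…)^5.2 = 1.61×10^-10
D = 0.66·(8.81×10^-12 + 1.61×10^-10)^0.04 = 0.2684 m = 268 mm
Check: V = 8.75 m/s, Re = 2.38×10^6, f = 0.01031, h_f = 38.5 m ≈ 39.3 m ✓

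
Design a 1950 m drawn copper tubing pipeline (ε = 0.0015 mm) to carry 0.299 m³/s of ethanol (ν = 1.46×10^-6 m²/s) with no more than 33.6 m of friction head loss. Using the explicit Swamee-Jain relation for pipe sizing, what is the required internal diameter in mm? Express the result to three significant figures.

D ≈ 355 mm

Swamee-Jain (Type III): D = 0.66·[ε^1.25·(LQ²/(gh_f))^4.75 + ν·Q^9.4·(L/(gh_f))^5.2]^0.04
LQ²/(gh_f) = 0.5289; L/(gh_f) = 5.916
Term 1 = ε^1.25·(…)^4.75 = 2.55×10^-9; Term 2 = ν·Q^9.4·(…)^5.2 = 1.78×10^-7
D = 0.66·(2.55×10^-9 + 1.78×10^-7)^0.04 = 0.3546 m = 355 mm
Check: V = 3.03 m/s, Re = 7.35×10^5, f = 0.01232, h_f = 31.6 m ≈ 33.6 m ✓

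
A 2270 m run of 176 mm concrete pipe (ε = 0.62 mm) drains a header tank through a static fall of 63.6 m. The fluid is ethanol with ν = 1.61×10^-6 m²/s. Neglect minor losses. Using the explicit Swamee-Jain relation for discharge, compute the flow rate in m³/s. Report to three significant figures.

Q ≈ 0.0452 m³/s

Swamee-Jain (Type II): Q = -0.965·√(gD⁵h_f/L)·ln[ε/(3.7D) + √(3.17ν²L/(gD³h_f))]
√(gD⁵h_f/L) = √(9.81·0.176⁵·63.6/2270) = 0.006813
ε/(3.7D) = 9.52×10^-4; √(3.17ν²L/(gD³h_f)) = 7.41×10^-5
Q = -0.965·0.006813·ln(0.001026) = 0.04525 m³/s
Check: V = 1.86 m/s, Re = 2.03×10^5, f = 0.02816, h_f = 64.0 m ≈ 63.6 m ✓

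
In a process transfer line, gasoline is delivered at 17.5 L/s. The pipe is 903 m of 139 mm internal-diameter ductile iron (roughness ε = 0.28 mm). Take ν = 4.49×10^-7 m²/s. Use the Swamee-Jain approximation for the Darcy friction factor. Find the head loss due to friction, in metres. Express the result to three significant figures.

V = 4Q/(πD²) = 4·0.0175/(π·0.139²) = 1.153 m/s
Re = VD/ν = 1.153·0.139/4.49×10^-7 = 3.57×10^5 → turbulent
ε/D = 0.28/139 = 0.00201
Swamee-Jain: f = 0.02411
h_f = f(L/D)V²/(2g) = 0.02411·(903/0.139)·1.153²/(2·9.81) = 10.62 m

h_f ≈ 10.6 m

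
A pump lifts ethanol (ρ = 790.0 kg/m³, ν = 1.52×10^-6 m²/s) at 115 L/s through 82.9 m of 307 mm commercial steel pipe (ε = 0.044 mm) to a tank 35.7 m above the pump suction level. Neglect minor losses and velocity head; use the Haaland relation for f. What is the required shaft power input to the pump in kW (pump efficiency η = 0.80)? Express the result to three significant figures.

P_shaft ≈ 40.3 kW

V = 4Q/(πD²) = 1.554 m/s; Re = 3.14×10^5; ε/D = 1.43×10^-4; f = 0.01552
h_f = f(L/D)V²/2g = 0.5154 m
Total head H = z + h_f = 35.7 + 0.5154 = 36.22 m
P_hyd = ρgQH = 790.0·9.81·0.115·36.22 = 32.28 kW
P_shaft = P_hyd/η = 32.28/0.80 = 40.35 kW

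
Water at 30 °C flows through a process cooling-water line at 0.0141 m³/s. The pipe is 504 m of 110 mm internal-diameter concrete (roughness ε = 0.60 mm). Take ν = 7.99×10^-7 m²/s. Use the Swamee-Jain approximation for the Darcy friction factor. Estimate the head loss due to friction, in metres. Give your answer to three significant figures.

h_f ≈ 16.3 m

V = 4Q/(πD²) = 4·0.0141/(π·0.110²) = 1.484 m/s
Re = VD/ν = 1.484·0.110/7.99×10^-7 = 2.04×10^5 → turbulent
ε/D = 0.60/110 = 0.00545
Swamee-Jain: f = 0.03179
h_f = f(L/D)V²/(2g) = 0.03179·(504/0.110)·1.484²/(2·9.81) = 16.34 m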